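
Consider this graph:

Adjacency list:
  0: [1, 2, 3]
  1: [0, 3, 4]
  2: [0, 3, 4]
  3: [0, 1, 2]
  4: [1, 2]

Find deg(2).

Vertex 2 has neighbors [0, 3, 4], so deg(2) = 3.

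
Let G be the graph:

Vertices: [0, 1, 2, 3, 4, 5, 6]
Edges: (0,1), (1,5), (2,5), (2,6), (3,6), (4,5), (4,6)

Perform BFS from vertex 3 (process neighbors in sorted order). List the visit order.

BFS from vertex 3 (neighbors processed in ascending order):
Visit order: 3, 6, 2, 4, 5, 1, 0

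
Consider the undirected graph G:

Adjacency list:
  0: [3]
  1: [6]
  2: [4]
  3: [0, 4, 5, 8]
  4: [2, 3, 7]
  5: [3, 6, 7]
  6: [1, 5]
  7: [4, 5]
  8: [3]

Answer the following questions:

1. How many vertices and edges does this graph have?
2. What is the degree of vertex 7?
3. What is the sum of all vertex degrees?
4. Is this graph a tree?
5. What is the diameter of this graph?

Count: 9 vertices, 9 edges.
Vertex 7 has neighbors [4, 5], degree = 2.
Handshaking lemma: 2 * 9 = 18.
A tree on 9 vertices has 8 edges. This graph has 9 edges (1 extra). Not a tree.
Diameter (longest shortest path) = 5.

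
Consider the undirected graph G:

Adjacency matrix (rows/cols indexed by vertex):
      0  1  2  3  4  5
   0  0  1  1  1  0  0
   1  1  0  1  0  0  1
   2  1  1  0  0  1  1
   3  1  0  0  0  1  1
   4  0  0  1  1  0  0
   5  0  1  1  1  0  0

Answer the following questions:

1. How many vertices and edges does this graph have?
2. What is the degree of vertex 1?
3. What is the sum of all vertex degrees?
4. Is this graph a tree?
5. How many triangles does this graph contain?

Count: 6 vertices, 9 edges.
Vertex 1 has neighbors [0, 2, 5], degree = 3.
Handshaking lemma: 2 * 9 = 18.
A tree on 6 vertices has 5 edges. This graph has 9 edges (4 extra). Not a tree.
Number of triangles = 2.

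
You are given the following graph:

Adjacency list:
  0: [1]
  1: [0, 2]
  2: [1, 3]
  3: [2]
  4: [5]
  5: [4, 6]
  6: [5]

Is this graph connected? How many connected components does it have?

Checking connectivity: the graph has 2 connected component(s).
Components: [[0, 1, 2, 3], [4, 5, 6]]. The graph is NOT connected.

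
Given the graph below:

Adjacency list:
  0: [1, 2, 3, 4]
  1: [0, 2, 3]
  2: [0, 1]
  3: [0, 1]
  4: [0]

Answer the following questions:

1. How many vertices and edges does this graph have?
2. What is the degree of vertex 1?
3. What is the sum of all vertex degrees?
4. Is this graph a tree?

Count: 5 vertices, 6 edges.
Vertex 1 has neighbors [0, 2, 3], degree = 3.
Handshaking lemma: 2 * 6 = 12.
A tree on 5 vertices has 4 edges. This graph has 6 edges (2 extra). Not a tree.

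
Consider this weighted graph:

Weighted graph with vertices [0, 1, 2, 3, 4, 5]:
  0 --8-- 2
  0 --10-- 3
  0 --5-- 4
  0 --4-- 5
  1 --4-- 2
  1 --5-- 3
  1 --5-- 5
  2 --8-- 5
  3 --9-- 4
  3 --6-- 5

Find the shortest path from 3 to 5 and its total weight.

Using Dijkstra's algorithm from vertex 3:
Shortest path: 3 -> 5
Total weight: 6 = 6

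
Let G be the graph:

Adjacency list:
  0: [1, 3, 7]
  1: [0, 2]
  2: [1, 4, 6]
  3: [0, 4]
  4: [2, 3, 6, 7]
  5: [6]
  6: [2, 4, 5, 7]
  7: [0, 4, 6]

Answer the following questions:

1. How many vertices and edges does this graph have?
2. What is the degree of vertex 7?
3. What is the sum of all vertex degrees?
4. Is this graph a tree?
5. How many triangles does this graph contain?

Count: 8 vertices, 11 edges.
Vertex 7 has neighbors [0, 4, 6], degree = 3.
Handshaking lemma: 2 * 11 = 22.
A tree on 8 vertices has 7 edges. This graph has 11 edges (4 extra). Not a tree.
Number of triangles = 2.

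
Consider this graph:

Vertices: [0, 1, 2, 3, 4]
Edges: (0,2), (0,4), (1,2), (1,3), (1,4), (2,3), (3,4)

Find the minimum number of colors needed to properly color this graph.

The graph has a maximum clique of size 3 (lower bound on chromatic number).
A valid 3-coloring: {0: 0, 1: 0, 2: 1, 3: 2, 4: 1}.
Chromatic number = 3.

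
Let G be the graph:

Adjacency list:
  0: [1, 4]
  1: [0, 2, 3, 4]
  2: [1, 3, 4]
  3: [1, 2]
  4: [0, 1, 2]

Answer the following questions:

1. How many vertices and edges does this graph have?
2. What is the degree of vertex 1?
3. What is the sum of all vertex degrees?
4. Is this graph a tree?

Count: 5 vertices, 7 edges.
Vertex 1 has neighbors [0, 2, 3, 4], degree = 4.
Handshaking lemma: 2 * 7 = 14.
A tree on 5 vertices has 4 edges. This graph has 7 edges (3 extra). Not a tree.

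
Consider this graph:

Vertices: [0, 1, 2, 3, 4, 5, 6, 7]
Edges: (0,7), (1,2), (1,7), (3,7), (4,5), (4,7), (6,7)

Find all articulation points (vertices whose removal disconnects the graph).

An articulation point is a vertex whose removal disconnects the graph.
Articulation points: [1, 4, 7]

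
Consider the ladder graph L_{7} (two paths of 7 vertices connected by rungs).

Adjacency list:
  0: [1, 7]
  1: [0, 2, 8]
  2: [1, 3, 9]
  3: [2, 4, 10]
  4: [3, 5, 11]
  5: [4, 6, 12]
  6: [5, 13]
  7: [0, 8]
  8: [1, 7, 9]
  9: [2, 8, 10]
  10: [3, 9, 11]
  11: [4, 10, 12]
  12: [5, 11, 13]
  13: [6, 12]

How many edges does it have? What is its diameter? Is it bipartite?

Ladder graph L_{7}: 7 rungs + 2 * (7-1) path edges = 7 + 12 = 19 edges.
Diameter = 7.
Ladder graphs are bipartite (alternating coloring along each path).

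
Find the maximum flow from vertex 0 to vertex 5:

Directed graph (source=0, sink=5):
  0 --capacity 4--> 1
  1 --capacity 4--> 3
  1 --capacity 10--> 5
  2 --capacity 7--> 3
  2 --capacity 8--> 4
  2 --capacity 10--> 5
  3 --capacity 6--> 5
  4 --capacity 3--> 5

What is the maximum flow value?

Computing max flow:
  Flow on (0->1): 4/4
  Flow on (1->5): 4/10
Maximum flow = 4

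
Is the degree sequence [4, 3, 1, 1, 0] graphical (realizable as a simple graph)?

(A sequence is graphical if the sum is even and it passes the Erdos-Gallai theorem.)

Sum of degrees = 9. Sum is odd, so the sequence is NOT graphical.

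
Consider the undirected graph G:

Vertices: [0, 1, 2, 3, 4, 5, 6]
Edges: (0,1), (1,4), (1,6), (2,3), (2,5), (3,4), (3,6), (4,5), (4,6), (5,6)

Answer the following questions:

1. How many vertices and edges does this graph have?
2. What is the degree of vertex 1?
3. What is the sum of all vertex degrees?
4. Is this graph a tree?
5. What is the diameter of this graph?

Count: 7 vertices, 10 edges.
Vertex 1 has neighbors [0, 4, 6], degree = 3.
Handshaking lemma: 2 * 10 = 20.
A tree on 7 vertices has 6 edges. This graph has 10 edges (4 extra). Not a tree.
Diameter (longest shortest path) = 4.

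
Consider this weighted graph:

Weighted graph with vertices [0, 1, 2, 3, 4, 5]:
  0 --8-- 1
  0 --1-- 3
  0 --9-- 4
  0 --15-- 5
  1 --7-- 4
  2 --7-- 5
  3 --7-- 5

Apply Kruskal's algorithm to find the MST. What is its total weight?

Applying Kruskal's algorithm (sort edges by weight, add if no cycle):
  Add (0,3) w=1
  Add (1,4) w=7
  Add (2,5) w=7
  Add (3,5) w=7
  Add (0,1) w=8
  Skip (0,4) w=9 (creates cycle)
  Skip (0,5) w=15 (creates cycle)
MST weight = 30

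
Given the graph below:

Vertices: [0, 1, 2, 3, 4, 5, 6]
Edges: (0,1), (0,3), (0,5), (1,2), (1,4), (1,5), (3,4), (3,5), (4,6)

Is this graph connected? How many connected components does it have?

Checking connectivity: the graph has 1 connected component(s).
All vertices are reachable from each other. The graph IS connected.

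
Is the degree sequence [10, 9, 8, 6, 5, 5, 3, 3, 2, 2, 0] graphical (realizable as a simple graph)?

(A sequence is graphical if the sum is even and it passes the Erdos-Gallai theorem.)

Sum of degrees = 53. Sum is odd, so the sequence is NOT graphical.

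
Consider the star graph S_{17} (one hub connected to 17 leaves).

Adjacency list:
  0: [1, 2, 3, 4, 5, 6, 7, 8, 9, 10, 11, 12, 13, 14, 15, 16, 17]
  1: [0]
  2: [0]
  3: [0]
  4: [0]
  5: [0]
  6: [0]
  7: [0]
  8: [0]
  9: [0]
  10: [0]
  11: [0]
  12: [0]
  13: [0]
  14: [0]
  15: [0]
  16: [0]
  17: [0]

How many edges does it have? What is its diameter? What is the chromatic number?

Star graph S_{17}: the hub connects to all 17 leaves.
Edges = 17.
Diameter = 2 (any leaf to hub is 1, leaf to leaf through hub is 2).
Star graphs are bipartite (hub vs leaves), so chromatic number = 2.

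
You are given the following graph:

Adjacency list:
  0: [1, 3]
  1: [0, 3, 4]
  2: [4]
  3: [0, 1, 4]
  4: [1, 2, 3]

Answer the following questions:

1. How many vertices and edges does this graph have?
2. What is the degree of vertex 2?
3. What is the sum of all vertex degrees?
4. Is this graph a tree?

Count: 5 vertices, 6 edges.
Vertex 2 has neighbors [4], degree = 1.
Handshaking lemma: 2 * 6 = 12.
A tree on 5 vertices has 4 edges. This graph has 6 edges (2 extra). Not a tree.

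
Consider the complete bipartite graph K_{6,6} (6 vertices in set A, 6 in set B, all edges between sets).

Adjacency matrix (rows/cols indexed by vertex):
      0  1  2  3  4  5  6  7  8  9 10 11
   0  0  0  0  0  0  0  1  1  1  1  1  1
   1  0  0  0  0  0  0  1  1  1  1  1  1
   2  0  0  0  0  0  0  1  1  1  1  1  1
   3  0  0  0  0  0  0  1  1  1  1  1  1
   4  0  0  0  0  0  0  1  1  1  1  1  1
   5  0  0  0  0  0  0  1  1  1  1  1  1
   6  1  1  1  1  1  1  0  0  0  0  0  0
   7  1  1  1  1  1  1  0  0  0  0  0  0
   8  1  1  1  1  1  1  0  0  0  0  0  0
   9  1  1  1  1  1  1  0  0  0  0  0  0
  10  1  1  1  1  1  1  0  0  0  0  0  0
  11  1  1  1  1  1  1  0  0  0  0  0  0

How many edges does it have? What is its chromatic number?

K_{6,6} has 6 * 6 = 36 edges.
Bipartite graphs have chromatic number 2 (color each partition differently).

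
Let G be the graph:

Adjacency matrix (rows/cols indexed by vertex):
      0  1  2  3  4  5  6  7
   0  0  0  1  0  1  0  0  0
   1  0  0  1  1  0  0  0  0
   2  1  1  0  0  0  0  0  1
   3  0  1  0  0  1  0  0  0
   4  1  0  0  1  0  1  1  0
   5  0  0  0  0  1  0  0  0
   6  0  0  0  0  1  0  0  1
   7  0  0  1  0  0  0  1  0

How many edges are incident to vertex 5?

Vertex 5 has neighbors [4], so deg(5) = 1.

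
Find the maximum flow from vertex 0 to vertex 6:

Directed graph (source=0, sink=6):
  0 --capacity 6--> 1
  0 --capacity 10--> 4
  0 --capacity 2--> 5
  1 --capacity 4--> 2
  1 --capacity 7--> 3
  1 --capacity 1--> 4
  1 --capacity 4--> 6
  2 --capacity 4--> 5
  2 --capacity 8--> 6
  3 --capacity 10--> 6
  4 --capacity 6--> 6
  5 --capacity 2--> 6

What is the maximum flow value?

Computing max flow:
  Flow on (0->1): 6/6
  Flow on (0->4): 6/10
  Flow on (0->5): 2/2
  Flow on (1->2): 2/4
  Flow on (1->6): 4/4
  Flow on (2->6): 2/8
  Flow on (4->6): 6/6
  Flow on (5->6): 2/2
Maximum flow = 14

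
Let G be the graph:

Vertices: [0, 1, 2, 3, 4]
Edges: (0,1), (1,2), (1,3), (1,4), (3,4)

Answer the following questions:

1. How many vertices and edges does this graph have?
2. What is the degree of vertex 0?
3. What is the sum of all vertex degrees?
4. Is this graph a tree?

Count: 5 vertices, 5 edges.
Vertex 0 has neighbors [1], degree = 1.
Handshaking lemma: 2 * 5 = 10.
A tree on 5 vertices has 4 edges. This graph has 5 edges (1 extra). Not a tree.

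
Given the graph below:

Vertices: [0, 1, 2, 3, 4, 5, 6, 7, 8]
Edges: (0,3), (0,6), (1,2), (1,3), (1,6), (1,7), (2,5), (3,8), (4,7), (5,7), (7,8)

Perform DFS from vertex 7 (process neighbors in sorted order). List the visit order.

DFS from vertex 7 (neighbors processed in ascending order):
Visit order: 7, 1, 2, 5, 3, 0, 6, 8, 4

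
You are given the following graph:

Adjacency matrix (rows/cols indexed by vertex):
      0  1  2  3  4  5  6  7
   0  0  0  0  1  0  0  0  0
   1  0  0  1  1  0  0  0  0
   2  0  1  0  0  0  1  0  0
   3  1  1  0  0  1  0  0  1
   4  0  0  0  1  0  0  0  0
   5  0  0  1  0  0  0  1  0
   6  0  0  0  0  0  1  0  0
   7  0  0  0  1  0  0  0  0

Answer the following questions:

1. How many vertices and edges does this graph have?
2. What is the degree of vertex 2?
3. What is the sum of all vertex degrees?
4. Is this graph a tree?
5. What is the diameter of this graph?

Count: 8 vertices, 7 edges.
Vertex 2 has neighbors [1, 5], degree = 2.
Handshaking lemma: 2 * 7 = 14.
A graph is a tree iff it is connected and has exactly n-1 edges. This graph is connected (all 8 vertices in one component) and has 8-1 = 7 edges. It is a tree.
Diameter (longest shortest path) = 5.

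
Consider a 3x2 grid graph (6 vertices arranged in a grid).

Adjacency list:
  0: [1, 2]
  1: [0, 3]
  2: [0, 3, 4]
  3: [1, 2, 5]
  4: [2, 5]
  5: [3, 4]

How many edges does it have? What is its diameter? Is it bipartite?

A 3x2 grid has 4 vertical edges and 3 horizontal edges.
Total edges = 4 + 3 = 7.
Diameter = (3-1) + (2-1) = 3 (corner to opposite corner).
Grid graphs are bipartite (checkerboard coloring).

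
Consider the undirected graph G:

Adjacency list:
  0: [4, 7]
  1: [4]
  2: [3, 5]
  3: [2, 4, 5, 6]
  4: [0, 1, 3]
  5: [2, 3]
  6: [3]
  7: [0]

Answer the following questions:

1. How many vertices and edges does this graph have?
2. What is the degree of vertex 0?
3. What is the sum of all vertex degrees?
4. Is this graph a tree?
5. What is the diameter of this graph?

Count: 8 vertices, 8 edges.
Vertex 0 has neighbors [4, 7], degree = 2.
Handshaking lemma: 2 * 8 = 16.
A tree on 8 vertices has 7 edges. This graph has 8 edges (1 extra). Not a tree.
Diameter (longest shortest path) = 4.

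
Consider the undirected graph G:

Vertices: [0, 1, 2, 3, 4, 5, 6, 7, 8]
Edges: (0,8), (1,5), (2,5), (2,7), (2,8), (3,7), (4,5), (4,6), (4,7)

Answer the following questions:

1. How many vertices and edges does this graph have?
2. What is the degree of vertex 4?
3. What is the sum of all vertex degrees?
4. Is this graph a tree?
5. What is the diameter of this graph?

Count: 9 vertices, 9 edges.
Vertex 4 has neighbors [5, 6, 7], degree = 3.
Handshaking lemma: 2 * 9 = 18.
A tree on 9 vertices has 8 edges. This graph has 9 edges (1 extra). Not a tree.
Diameter (longest shortest path) = 5.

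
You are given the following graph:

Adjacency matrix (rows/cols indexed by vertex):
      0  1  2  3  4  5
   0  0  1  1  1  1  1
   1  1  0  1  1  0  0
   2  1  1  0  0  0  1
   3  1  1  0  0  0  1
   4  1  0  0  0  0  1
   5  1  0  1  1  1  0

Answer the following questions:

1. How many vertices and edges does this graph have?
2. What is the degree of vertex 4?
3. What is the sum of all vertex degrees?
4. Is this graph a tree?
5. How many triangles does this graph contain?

Count: 6 vertices, 10 edges.
Vertex 4 has neighbors [0, 5], degree = 2.
Handshaking lemma: 2 * 10 = 20.
A tree on 6 vertices has 5 edges. This graph has 10 edges (5 extra). Not a tree.
Number of triangles = 5.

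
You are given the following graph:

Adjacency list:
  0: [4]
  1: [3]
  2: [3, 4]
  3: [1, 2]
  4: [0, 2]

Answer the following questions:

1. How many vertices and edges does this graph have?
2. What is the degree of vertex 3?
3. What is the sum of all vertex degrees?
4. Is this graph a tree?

Count: 5 vertices, 4 edges.
Vertex 3 has neighbors [1, 2], degree = 2.
Handshaking lemma: 2 * 4 = 8.
A graph is a tree iff it is connected and has exactly n-1 edges. This graph is connected (all 5 vertices in one component) and has 5-1 = 4 edges. It is a tree.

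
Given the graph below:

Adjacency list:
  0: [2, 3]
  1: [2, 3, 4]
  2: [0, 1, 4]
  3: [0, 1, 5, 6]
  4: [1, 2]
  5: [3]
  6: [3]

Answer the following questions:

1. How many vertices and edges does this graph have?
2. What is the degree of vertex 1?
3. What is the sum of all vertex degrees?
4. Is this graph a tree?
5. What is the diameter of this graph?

Count: 7 vertices, 8 edges.
Vertex 1 has neighbors [2, 3, 4], degree = 3.
Handshaking lemma: 2 * 8 = 16.
A tree on 7 vertices has 6 edges. This graph has 8 edges (2 extra). Not a tree.
Diameter (longest shortest path) = 3.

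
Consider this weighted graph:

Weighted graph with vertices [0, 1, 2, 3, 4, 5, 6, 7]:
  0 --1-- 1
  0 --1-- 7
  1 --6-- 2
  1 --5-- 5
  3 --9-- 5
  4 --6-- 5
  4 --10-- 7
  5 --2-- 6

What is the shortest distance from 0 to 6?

Using Dijkstra's algorithm from vertex 0:
Shortest path: 0 -> 1 -> 5 -> 6
Total weight: 1 + 5 + 2 = 8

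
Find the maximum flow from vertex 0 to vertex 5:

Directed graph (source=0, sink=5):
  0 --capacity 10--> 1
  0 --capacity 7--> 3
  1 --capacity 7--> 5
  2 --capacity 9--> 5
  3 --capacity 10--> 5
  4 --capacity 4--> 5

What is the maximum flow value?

Computing max flow:
  Flow on (0->1): 7/10
  Flow on (0->3): 7/7
  Flow on (1->5): 7/7
  Flow on (3->5): 7/10
Maximum flow = 14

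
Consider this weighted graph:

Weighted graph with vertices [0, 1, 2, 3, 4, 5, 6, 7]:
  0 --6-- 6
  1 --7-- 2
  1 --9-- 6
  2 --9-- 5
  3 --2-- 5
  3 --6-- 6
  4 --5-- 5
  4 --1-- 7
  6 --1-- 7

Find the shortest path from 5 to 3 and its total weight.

Using Dijkstra's algorithm from vertex 5:
Shortest path: 5 -> 3
Total weight: 2 = 2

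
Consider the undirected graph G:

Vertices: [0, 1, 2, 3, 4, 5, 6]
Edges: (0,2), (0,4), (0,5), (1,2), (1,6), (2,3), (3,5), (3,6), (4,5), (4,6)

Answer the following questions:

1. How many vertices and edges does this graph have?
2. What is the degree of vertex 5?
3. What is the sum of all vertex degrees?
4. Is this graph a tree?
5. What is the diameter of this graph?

Count: 7 vertices, 10 edges.
Vertex 5 has neighbors [0, 3, 4], degree = 3.
Handshaking lemma: 2 * 10 = 20.
A tree on 7 vertices has 6 edges. This graph has 10 edges (4 extra). Not a tree.
Diameter (longest shortest path) = 3.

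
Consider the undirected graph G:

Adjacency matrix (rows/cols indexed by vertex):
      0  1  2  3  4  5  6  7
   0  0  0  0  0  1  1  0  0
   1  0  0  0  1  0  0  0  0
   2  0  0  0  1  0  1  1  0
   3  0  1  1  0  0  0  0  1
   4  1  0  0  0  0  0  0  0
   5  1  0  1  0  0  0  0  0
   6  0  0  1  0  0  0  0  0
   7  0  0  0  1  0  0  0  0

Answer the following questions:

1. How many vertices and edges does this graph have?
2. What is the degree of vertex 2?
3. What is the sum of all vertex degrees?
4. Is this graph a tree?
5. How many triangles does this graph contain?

Count: 8 vertices, 7 edges.
Vertex 2 has neighbors [3, 5, 6], degree = 3.
Handshaking lemma: 2 * 7 = 14.
A graph is a tree iff it is connected and has exactly n-1 edges. This graph is connected (all 8 vertices in one component) and has 8-1 = 7 edges. It is a tree.
Number of triangles = 0.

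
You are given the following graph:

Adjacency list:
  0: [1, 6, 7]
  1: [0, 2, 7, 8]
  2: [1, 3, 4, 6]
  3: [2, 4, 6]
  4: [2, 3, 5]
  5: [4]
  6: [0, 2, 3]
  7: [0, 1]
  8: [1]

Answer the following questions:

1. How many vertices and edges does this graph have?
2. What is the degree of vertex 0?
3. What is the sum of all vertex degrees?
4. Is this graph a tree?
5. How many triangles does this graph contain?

Count: 9 vertices, 12 edges.
Vertex 0 has neighbors [1, 6, 7], degree = 3.
Handshaking lemma: 2 * 12 = 24.
A tree on 9 vertices has 8 edges. This graph has 12 edges (4 extra). Not a tree.
Number of triangles = 3.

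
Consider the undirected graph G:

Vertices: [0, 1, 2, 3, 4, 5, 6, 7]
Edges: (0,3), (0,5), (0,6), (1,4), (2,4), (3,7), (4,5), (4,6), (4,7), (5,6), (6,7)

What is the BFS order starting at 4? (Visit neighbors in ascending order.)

BFS from vertex 4 (neighbors processed in ascending order):
Visit order: 4, 1, 2, 5, 6, 7, 0, 3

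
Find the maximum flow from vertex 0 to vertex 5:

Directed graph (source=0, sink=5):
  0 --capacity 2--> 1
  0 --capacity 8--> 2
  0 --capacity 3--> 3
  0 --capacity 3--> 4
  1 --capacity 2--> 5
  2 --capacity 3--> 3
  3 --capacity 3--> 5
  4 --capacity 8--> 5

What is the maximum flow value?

Computing max flow:
  Flow on (0->1): 2/2
  Flow on (0->2): 3/8
  Flow on (0->4): 3/3
  Flow on (1->5): 2/2
  Flow on (2->3): 3/3
  Flow on (3->5): 3/3
  Flow on (4->5): 3/8
Maximum flow = 8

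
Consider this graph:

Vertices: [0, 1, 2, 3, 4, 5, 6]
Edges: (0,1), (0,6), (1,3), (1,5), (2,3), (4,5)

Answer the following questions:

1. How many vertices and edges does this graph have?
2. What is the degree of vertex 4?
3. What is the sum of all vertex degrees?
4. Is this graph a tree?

Count: 7 vertices, 6 edges.
Vertex 4 has neighbors [5], degree = 1.
Handshaking lemma: 2 * 6 = 12.
A graph is a tree iff it is connected and has exactly n-1 edges. This graph is connected (all 7 vertices in one component) and has 7-1 = 6 edges. It is a tree.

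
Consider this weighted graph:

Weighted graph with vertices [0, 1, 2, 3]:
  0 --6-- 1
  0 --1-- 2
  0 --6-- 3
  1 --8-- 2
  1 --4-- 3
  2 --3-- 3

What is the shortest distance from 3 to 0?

Using Dijkstra's algorithm from vertex 3:
Shortest path: 3 -> 2 -> 0
Total weight: 3 + 1 = 4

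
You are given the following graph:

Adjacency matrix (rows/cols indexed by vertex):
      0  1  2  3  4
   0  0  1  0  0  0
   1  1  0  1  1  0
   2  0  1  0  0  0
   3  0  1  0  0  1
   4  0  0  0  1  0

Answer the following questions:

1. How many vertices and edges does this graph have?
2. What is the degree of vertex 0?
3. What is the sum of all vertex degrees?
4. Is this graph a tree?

Count: 5 vertices, 4 edges.
Vertex 0 has neighbors [1], degree = 1.
Handshaking lemma: 2 * 4 = 8.
A graph is a tree iff it is connected and has exactly n-1 edges. This graph is connected (all 5 vertices in one component) and has 5-1 = 4 edges. It is a tree.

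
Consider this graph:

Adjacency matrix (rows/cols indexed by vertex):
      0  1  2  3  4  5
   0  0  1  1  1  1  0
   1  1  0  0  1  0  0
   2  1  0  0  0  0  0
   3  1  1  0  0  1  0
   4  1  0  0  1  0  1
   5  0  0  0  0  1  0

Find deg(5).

Vertex 5 has neighbors [4], so deg(5) = 1.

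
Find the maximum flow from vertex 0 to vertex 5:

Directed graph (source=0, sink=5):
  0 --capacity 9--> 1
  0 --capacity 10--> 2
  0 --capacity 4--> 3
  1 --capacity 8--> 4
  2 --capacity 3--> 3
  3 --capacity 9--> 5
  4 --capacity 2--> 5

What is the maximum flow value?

Computing max flow:
  Flow on (0->1): 2/9
  Flow on (0->2): 3/10
  Flow on (0->3): 4/4
  Flow on (1->4): 2/8
  Flow on (2->3): 3/3
  Flow on (3->5): 7/9
  Flow on (4->5): 2/2
Maximum flow = 9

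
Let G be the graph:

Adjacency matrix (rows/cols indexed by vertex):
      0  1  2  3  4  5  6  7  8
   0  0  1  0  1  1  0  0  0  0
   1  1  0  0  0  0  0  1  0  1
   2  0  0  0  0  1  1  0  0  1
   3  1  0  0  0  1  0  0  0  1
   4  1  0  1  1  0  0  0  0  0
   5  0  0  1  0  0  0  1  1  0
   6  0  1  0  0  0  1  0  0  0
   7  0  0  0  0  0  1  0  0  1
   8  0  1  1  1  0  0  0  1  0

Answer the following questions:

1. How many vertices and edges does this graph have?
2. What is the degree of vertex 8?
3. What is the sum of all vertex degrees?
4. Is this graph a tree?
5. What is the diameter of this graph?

Count: 9 vertices, 13 edges.
Vertex 8 has neighbors [1, 2, 3, 7], degree = 4.
Handshaking lemma: 2 * 13 = 26.
A tree on 9 vertices has 8 edges. This graph has 13 edges (5 extra). Not a tree.
Diameter (longest shortest path) = 3.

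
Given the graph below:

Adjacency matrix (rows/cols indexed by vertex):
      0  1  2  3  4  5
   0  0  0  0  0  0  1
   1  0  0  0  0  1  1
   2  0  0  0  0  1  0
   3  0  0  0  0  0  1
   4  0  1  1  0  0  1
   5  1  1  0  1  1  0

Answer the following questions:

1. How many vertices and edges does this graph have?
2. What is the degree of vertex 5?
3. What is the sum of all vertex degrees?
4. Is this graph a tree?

Count: 6 vertices, 6 edges.
Vertex 5 has neighbors [0, 1, 3, 4], degree = 4.
Handshaking lemma: 2 * 6 = 12.
A tree on 6 vertices has 5 edges. This graph has 6 edges (1 extra). Not a tree.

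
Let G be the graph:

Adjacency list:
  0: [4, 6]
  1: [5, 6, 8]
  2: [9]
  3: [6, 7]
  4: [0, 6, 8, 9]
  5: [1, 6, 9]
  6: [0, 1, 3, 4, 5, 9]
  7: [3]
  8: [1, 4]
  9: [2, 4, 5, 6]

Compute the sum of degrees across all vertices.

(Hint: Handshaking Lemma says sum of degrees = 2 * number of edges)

Count edges: 14 edges.
By Handshaking Lemma: sum of degrees = 2 * 14 = 28.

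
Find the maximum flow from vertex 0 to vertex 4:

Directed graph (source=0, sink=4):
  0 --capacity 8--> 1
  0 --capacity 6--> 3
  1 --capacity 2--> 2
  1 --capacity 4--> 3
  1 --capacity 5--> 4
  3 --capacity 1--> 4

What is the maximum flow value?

Computing max flow:
  Flow on (0->1): 5/8
  Flow on (0->3): 1/6
  Flow on (1->4): 5/5
  Flow on (3->4): 1/1
Maximum flow = 6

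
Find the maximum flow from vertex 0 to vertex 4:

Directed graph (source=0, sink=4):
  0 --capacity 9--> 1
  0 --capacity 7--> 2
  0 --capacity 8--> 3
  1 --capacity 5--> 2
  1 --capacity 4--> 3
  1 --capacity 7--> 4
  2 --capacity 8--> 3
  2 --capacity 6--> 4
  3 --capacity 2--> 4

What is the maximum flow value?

Computing max flow:
  Flow on (0->1): 9/9
  Flow on (0->2): 4/7
  Flow on (0->3): 2/8
  Flow on (1->2): 2/5
  Flow on (1->4): 7/7
  Flow on (2->4): 6/6
  Flow on (3->4): 2/2
Maximum flow = 15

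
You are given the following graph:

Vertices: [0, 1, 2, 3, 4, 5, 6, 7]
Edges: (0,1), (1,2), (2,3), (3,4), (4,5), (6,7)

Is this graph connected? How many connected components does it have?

Checking connectivity: the graph has 2 connected component(s).
Components: [[0, 1, 2, 3, 4, 5], [6, 7]]. The graph is NOT connected.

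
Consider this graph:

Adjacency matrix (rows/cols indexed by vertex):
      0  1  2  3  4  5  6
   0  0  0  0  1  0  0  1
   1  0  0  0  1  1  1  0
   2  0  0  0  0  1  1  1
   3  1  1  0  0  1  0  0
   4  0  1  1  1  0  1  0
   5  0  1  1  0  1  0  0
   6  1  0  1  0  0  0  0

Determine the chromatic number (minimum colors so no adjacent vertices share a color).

The graph has a maximum clique of size 3 (lower bound on chromatic number).
A valid 3-coloring: {0: 0, 1: 1, 2: 1, 3: 2, 4: 0, 5: 2, 6: 2}.
Chromatic number = 3.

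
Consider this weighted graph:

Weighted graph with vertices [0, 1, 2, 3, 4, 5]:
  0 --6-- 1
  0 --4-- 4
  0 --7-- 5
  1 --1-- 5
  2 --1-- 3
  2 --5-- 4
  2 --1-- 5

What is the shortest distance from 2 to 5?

Using Dijkstra's algorithm from vertex 2:
Shortest path: 2 -> 5
Total weight: 1 = 1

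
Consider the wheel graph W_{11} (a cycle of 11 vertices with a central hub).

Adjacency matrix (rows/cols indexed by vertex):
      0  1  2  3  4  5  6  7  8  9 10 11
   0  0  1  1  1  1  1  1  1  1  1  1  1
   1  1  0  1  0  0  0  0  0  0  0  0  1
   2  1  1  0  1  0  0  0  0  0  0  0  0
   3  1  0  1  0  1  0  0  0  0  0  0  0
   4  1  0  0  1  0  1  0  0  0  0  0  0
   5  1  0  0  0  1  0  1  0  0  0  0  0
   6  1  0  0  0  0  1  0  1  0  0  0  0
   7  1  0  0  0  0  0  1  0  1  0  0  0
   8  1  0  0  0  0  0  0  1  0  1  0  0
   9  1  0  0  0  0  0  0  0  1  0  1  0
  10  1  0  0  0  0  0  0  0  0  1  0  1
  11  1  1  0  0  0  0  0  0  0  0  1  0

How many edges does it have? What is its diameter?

Wheel graph W_{11}: 11 cycle edges + 11 spoke edges = 22 edges.
The hub is distance 1 from all cycle vertices. Max distance between cycle vertices through hub is 2.
Diameter = 2.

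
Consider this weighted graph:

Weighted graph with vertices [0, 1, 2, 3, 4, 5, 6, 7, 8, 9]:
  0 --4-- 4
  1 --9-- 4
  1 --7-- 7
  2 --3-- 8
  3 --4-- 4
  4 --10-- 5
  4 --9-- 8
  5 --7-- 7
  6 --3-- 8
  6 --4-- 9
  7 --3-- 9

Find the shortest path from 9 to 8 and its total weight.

Using Dijkstra's algorithm from vertex 9:
Shortest path: 9 -> 6 -> 8
Total weight: 4 + 3 = 7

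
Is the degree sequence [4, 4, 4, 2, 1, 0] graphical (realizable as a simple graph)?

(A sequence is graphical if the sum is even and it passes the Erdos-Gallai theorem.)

Sum of degrees = 15. Sum is odd, so the sequence is NOT graphical.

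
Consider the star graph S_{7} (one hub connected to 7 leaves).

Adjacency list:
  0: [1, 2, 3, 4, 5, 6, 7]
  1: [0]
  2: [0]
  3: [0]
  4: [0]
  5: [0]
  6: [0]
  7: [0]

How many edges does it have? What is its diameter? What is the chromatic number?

Star graph S_{7}: the hub connects to all 7 leaves.
Edges = 7.
Diameter = 2 (any leaf to hub is 1, leaf to leaf through hub is 2).
Star graphs are bipartite (hub vs leaves), so chromatic number = 2.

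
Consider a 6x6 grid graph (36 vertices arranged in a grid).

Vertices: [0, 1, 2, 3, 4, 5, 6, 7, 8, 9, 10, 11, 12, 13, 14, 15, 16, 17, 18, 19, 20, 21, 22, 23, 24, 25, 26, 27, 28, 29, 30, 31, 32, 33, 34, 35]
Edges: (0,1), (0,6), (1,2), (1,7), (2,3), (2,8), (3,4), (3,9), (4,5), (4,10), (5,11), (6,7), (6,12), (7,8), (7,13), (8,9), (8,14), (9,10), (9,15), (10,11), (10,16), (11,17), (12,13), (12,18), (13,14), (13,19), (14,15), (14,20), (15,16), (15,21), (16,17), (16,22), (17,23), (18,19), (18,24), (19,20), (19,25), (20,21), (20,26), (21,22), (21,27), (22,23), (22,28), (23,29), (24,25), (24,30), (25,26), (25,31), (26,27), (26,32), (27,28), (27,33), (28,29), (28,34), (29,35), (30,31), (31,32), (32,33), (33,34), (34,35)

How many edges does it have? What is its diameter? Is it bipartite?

A 6x6 grid has 30 vertical edges and 30 horizontal edges.
Total edges = 30 + 30 = 60.
Diameter = (6-1) + (6-1) = 10 (corner to opposite corner).
Grid graphs are bipartite (checkerboard coloring).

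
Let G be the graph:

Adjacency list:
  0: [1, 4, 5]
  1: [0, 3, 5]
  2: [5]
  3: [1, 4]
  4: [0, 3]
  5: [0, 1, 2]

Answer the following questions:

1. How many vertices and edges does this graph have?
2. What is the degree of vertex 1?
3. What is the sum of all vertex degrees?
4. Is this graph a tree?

Count: 6 vertices, 7 edges.
Vertex 1 has neighbors [0, 3, 5], degree = 3.
Handshaking lemma: 2 * 7 = 14.
A tree on 6 vertices has 5 edges. This graph has 7 edges (2 extra). Not a tree.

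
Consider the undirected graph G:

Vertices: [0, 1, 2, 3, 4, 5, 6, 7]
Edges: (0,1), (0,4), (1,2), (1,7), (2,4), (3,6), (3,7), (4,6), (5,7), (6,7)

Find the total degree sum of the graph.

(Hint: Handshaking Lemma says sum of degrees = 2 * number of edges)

Count edges: 10 edges.
By Handshaking Lemma: sum of degrees = 2 * 10 = 20.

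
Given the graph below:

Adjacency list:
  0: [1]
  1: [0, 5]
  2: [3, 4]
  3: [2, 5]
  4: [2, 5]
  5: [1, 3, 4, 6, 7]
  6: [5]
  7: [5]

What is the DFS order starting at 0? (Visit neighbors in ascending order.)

DFS from vertex 0 (neighbors processed in ascending order):
Visit order: 0, 1, 5, 3, 2, 4, 6, 7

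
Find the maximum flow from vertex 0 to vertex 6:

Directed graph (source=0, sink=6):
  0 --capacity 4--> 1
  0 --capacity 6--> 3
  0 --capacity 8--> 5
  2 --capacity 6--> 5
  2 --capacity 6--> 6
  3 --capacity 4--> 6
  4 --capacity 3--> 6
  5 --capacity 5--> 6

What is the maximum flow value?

Computing max flow:
  Flow on (0->3): 4/6
  Flow on (0->5): 5/8
  Flow on (3->6): 4/4
  Flow on (5->6): 5/5
Maximum flow = 9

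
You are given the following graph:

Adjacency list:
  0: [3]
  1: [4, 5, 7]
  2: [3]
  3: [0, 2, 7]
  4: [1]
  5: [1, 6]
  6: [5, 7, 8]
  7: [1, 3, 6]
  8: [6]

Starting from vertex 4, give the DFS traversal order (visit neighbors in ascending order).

DFS from vertex 4 (neighbors processed in ascending order):
Visit order: 4, 1, 5, 6, 7, 3, 0, 2, 8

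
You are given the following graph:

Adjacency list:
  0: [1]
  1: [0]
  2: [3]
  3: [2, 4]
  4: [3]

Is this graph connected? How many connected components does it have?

Checking connectivity: the graph has 2 connected component(s).
Components: [[0, 1], [2, 3, 4]]. The graph is NOT connected.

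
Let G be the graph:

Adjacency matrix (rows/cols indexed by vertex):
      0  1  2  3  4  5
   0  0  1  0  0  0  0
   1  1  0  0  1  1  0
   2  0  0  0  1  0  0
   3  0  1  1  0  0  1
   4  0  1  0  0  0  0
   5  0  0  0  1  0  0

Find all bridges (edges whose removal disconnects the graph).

A bridge is an edge whose removal increases the number of connected components.
Bridges found: (0,1), (1,3), (1,4), (2,3), (3,5)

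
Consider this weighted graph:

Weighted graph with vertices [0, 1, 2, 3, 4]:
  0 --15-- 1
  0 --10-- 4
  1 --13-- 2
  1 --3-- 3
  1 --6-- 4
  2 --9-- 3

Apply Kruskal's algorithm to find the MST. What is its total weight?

Applying Kruskal's algorithm (sort edges by weight, add if no cycle):
  Add (1,3) w=3
  Add (1,4) w=6
  Add (2,3) w=9
  Add (0,4) w=10
  Skip (1,2) w=13 (creates cycle)
  Skip (0,1) w=15 (creates cycle)
MST weight = 28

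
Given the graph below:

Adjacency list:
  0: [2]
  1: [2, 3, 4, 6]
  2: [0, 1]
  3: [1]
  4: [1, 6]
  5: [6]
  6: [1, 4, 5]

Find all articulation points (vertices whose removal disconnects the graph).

An articulation point is a vertex whose removal disconnects the graph.
Articulation points: [1, 2, 6]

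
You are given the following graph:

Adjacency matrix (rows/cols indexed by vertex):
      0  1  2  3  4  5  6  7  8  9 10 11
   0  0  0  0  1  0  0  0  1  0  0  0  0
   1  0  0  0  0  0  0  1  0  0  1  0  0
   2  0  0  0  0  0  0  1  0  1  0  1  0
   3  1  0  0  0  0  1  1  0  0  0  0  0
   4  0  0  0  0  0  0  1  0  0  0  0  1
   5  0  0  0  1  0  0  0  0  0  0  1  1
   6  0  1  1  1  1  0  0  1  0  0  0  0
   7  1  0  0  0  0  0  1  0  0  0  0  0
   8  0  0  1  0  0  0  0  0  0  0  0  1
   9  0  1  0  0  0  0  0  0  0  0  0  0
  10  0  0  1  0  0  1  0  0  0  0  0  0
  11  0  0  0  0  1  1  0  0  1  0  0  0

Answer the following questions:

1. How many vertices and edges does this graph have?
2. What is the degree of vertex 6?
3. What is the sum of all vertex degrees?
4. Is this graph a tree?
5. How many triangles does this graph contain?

Count: 12 vertices, 15 edges.
Vertex 6 has neighbors [1, 2, 3, 4, 7], degree = 5.
Handshaking lemma: 2 * 15 = 30.
A tree on 12 vertices has 11 edges. This graph has 15 edges (4 extra). Not a tree.
Number of triangles = 0.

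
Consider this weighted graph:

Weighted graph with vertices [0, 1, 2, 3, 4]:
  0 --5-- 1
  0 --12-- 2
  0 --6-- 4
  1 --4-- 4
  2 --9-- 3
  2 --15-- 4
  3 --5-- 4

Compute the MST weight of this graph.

Applying Kruskal's algorithm (sort edges by weight, add if no cycle):
  Add (1,4) w=4
  Add (0,1) w=5
  Add (3,4) w=5
  Skip (0,4) w=6 (creates cycle)
  Add (2,3) w=9
  Skip (0,2) w=12 (creates cycle)
  Skip (2,4) w=15 (creates cycle)
MST weight = 23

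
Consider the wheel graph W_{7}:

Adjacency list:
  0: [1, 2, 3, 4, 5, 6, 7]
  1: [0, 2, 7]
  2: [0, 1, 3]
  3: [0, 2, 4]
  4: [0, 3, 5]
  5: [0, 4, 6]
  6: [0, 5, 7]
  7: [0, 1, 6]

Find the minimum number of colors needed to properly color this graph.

W_{7} = C_{7} plus a hub adjacent to every cycle vertex.
The outer cycle needs 3 colors (odd cycle); the hub is adjacent to all of them so needs a fresh color.
Chromatic number = 3 + 1 = 4.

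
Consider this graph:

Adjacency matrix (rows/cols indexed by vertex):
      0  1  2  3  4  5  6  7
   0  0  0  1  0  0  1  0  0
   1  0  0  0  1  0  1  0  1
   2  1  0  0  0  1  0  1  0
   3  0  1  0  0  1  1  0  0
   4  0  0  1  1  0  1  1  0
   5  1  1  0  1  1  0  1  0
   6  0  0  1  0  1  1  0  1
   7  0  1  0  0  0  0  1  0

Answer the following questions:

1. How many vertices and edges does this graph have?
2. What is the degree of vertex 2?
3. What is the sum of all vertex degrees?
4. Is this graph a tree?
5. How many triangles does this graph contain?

Count: 8 vertices, 13 edges.
Vertex 2 has neighbors [0, 4, 6], degree = 3.
Handshaking lemma: 2 * 13 = 26.
A tree on 8 vertices has 7 edges. This graph has 13 edges (6 extra). Not a tree.
Number of triangles = 4.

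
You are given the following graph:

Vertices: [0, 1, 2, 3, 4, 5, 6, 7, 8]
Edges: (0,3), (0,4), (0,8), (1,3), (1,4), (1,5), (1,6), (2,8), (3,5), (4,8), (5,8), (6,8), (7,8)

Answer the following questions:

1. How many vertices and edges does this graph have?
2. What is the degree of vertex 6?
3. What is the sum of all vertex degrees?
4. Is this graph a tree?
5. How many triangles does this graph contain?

Count: 9 vertices, 13 edges.
Vertex 6 has neighbors [1, 8], degree = 2.
Handshaking lemma: 2 * 13 = 26.
A tree on 9 vertices has 8 edges. This graph has 13 edges (5 extra). Not a tree.
Number of triangles = 2.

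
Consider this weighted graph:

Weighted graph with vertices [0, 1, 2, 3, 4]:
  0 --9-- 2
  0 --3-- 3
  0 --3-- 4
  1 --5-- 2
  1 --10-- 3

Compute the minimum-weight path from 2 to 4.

Using Dijkstra's algorithm from vertex 2:
Shortest path: 2 -> 0 -> 4
Total weight: 9 + 3 = 12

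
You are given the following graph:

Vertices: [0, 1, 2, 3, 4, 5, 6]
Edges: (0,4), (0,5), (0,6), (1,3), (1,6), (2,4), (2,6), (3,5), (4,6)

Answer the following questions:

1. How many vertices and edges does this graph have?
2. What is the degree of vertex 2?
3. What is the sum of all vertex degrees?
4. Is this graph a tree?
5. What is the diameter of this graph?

Count: 7 vertices, 9 edges.
Vertex 2 has neighbors [4, 6], degree = 2.
Handshaking lemma: 2 * 9 = 18.
A tree on 7 vertices has 6 edges. This graph has 9 edges (3 extra). Not a tree.
Diameter (longest shortest path) = 3.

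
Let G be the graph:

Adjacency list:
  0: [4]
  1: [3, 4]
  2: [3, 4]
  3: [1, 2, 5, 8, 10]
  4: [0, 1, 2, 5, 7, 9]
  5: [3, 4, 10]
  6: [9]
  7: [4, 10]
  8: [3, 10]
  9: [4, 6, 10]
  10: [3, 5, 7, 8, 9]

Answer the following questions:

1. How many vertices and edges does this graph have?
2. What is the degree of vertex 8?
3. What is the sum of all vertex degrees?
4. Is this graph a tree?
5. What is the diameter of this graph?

Count: 11 vertices, 16 edges.
Vertex 8 has neighbors [3, 10], degree = 2.
Handshaking lemma: 2 * 16 = 32.
A tree on 11 vertices has 10 edges. This graph has 16 edges (6 extra). Not a tree.
Diameter (longest shortest path) = 4.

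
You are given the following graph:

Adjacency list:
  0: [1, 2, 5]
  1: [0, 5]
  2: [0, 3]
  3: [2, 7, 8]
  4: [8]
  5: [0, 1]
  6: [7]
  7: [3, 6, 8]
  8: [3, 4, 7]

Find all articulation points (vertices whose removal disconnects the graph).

An articulation point is a vertex whose removal disconnects the graph.
Articulation points: [0, 2, 3, 7, 8]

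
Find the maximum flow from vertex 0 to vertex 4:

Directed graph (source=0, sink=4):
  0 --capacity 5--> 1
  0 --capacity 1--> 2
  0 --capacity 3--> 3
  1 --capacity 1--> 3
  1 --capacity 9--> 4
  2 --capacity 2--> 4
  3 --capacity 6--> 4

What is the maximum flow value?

Computing max flow:
  Flow on (0->1): 5/5
  Flow on (0->2): 1/1
  Flow on (0->3): 3/3
  Flow on (1->4): 5/9
  Flow on (2->4): 1/2
  Flow on (3->4): 3/6
Maximum flow = 9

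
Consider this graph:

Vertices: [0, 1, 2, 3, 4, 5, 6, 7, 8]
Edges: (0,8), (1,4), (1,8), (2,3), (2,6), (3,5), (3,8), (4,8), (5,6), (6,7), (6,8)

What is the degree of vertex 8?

Vertex 8 has neighbors [0, 1, 3, 4, 6], so deg(8) = 5.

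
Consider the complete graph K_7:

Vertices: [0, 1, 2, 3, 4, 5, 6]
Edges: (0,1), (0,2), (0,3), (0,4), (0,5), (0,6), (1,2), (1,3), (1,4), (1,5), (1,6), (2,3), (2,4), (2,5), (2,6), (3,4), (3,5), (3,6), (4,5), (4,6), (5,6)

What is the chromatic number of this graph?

In K_7, every vertex is adjacent to every other vertex.
Each vertex needs a unique color.
Chromatic number = 7.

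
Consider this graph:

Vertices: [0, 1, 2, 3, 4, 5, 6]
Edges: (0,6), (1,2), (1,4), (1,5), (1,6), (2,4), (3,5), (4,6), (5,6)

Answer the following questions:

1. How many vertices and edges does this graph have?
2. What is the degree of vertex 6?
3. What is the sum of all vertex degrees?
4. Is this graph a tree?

Count: 7 vertices, 9 edges.
Vertex 6 has neighbors [0, 1, 4, 5], degree = 4.
Handshaking lemma: 2 * 9 = 18.
A tree on 7 vertices has 6 edges. This graph has 9 edges (3 extra). Not a tree.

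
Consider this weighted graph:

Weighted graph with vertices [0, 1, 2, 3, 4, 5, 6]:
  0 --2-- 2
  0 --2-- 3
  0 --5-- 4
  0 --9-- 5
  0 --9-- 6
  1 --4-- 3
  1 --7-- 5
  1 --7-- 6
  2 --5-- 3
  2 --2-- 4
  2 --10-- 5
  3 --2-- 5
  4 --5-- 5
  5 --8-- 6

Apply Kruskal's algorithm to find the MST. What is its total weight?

Applying Kruskal's algorithm (sort edges by weight, add if no cycle):
  Add (0,2) w=2
  Add (0,3) w=2
  Add (2,4) w=2
  Add (3,5) w=2
  Add (1,3) w=4
  Skip (0,4) w=5 (creates cycle)
  Skip (2,3) w=5 (creates cycle)
  Skip (4,5) w=5 (creates cycle)
  Add (1,6) w=7
  Skip (1,5) w=7 (creates cycle)
  Skip (5,6) w=8 (creates cycle)
  Skip (0,5) w=9 (creates cycle)
  Skip (0,6) w=9 (creates cycle)
  Skip (2,5) w=10 (creates cycle)
MST weight = 19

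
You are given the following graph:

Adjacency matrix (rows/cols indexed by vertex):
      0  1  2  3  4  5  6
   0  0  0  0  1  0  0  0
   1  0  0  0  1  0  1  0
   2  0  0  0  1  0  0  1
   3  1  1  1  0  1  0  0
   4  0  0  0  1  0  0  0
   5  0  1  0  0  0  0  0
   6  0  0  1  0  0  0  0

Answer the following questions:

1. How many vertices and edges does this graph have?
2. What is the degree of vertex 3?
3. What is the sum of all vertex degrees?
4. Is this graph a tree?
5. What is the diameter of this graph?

Count: 7 vertices, 6 edges.
Vertex 3 has neighbors [0, 1, 2, 4], degree = 4.
Handshaking lemma: 2 * 6 = 12.
A graph is a tree iff it is connected and has exactly n-1 edges. This graph is connected (all 7 vertices in one component) and has 7-1 = 6 edges. It is a tree.
Diameter (longest shortest path) = 4.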